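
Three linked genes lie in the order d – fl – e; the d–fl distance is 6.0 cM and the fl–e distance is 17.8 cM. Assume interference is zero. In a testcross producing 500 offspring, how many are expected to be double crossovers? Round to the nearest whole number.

Map distances give recombination frequencies of 0.060 and 0.178 for the two intervals.
With no interference, expected double-crossover frequency = 0.060 × 0.178 = 0.01068.
Expected number = 0.01068 × 500 = 5.34 ≈ 5.

5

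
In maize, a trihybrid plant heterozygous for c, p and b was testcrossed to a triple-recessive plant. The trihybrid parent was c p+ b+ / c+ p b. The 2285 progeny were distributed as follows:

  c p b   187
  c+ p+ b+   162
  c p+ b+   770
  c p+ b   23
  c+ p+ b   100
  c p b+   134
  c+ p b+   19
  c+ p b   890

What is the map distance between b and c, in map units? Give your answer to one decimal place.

17.1 map units

The two rarest classes, c p+ b and c+ p b+, are the double crossovers. Comparing them with the parentals, only the b allele has switched, so b is the middle locus and the order is c – b – p.
Crossovers in the c–b interval produce the single-crossover classes c+ p+ b+ and c p b (162 + 187 = 349) plus the double crossovers (42).
RF(c–b) = (349 + 42) / 2285 = 391/2285 = 0.1711 → 17.1 map units.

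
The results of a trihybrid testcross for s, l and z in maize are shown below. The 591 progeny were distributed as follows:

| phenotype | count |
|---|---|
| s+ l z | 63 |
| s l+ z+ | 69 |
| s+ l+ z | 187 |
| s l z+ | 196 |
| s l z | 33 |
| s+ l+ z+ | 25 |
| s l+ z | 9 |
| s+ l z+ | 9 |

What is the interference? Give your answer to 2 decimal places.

The two most frequent reciprocal classes, s+ l+ z and s l z+, are the parental types, so the F1 was s+ l+ z / s l z+.
The two rarest classes, s l+ z and s+ l z+, are the double crossovers. Comparing them with the parentals, only the s allele has switched, so s is the middle locus and the order is l – s – z.
l–s: (132 + 18)/591 = 0.2538; s–z: (58 + 18)/591 = 0.1286.
Expected DCO frequency = 0.2538 × 0.1286 ≈ 0.03264; observed = 18/591 ≈ 0.03046.
Coefficient of coincidence = 0.03046/0.03264 ≈ 0.93; interference = 1 − 0.93 = 0.07.

0.07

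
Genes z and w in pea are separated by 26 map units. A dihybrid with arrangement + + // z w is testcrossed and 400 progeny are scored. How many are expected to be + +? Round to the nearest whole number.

A map distance of 26 map units corresponds to a recombination frequency of 0.260.
The F1 is + + / z w, so + + is a parental gamete class with expected frequency (1 − r)/2 = 0.740/2 = 0.3700.
Expected number = 0.3700 × 400 = 148.00 ≈ 148.

148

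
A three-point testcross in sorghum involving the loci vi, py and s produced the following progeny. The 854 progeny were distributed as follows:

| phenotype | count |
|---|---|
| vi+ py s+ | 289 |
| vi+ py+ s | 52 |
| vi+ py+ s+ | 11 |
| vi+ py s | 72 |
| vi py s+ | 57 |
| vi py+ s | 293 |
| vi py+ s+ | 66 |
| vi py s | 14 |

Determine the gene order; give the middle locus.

py

The two most frequent reciprocal classes, vi+ py s+ and vi py+ s, are the parental types, so the F1 was vi+ py s+ / vi py+ s.
The two rarest classes, vi+ py+ s+ and vi py s, are the double crossovers. Comparing them with the parentals, only the py allele has switched, so py is the middle locus and the order is s – py – vi.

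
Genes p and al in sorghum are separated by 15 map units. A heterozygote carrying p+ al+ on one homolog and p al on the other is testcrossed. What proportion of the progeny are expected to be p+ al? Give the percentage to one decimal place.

7.5%

A map distance of 15 map units corresponds to a recombination frequency of 0.150.
The F1 is p+ al+ / p al, so p+ al is a recombinant gamete class with expected frequency r/2 = 0.150/2 = 0.0750.
That is 0.0750 = 7.5% of the progeny.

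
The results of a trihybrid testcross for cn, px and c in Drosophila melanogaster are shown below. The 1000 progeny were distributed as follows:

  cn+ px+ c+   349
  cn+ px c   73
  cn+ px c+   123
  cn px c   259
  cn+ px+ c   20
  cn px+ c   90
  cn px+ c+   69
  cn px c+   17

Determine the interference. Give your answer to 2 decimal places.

The two most frequent reciprocal classes, cn+ px+ c+ and cn px c, are the parental types, so the F1 was cn+ px+ c+ / cn px c.
The two rarest classes, cn+ px+ c and cn px c+, are the double crossovers. Comparing them with the parentals, only the c allele has switched, so c is the middle locus and the order is cn – c – px.
cn–c: (142 + 37)/1000 = 0.1790; c–px: (213 + 37)/1000 = 0.2500.
Expected DCO frequency = 0.1790 × 0.2500 ≈ 0.04475; observed = 37/1000 ≈ 0.03700.
Coefficient of coincidence = 0.03700/0.04475 ≈ 0.83; interference = 1 − 0.83 = 0.17.

0.17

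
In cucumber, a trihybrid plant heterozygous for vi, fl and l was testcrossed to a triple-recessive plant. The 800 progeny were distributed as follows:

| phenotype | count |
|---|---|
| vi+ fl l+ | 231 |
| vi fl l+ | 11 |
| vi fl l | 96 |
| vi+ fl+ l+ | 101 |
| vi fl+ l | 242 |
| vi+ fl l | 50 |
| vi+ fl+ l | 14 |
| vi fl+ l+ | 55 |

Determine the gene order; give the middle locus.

vi

The two most frequent reciprocal classes, vi+ fl l+ and vi fl+ l, are the parental types, so the F1 was vi+ fl l+ / vi fl+ l.
The two rarest classes, vi fl l+ and vi+ fl+ l, are the double crossovers. Comparing them with the parentals, only the vi allele has switched, so vi is the middle locus and the order is fl – vi – l.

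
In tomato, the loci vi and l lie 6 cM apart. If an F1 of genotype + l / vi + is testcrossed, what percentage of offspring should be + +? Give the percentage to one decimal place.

A map distance of 6 cM corresponds to a recombination frequency of 0.060.
The F1 is + l / vi +, so + + is a recombinant gamete class with expected frequency r/2 = 0.060/2 = 0.0300.
That is 0.0300 = 3.0% of the progeny.

3.0%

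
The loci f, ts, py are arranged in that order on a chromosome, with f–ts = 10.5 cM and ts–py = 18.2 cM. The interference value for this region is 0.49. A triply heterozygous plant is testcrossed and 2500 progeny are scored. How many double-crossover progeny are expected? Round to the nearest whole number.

24

Map distances give recombination frequencies of 0.105 and 0.182 for the two intervals.
With interference 0.49 (so coincidence = 0.51), expected double-crossover frequency = 0.105 × 0.182 × 0.51 = 0.00975.
Expected number = 0.00975 × 2500 = 24.37 ≈ 24.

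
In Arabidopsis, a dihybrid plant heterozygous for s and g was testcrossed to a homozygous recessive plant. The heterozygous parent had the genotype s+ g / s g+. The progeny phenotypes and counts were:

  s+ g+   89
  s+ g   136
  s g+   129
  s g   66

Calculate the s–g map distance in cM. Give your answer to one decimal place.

36.9 cM

The recombinant classes are s+ g+ and s g: 89 + 66 = 155.
Recombination frequency = 155/420 = 0.3690 ≈ 36.9%, i.e. 36.9 cM.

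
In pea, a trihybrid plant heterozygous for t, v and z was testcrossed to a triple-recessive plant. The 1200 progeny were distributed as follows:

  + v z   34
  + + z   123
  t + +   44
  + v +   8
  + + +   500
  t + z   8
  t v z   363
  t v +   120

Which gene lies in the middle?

v

The two most frequent reciprocal classes, + + + and t v z, are the parental types, so the F1 was + + + / t v z.
The two rarest classes, + v + and t + z, are the double crossovers. Comparing them with the parentals, only the v allele has switched, so v is the middle locus and the order is z – v – t.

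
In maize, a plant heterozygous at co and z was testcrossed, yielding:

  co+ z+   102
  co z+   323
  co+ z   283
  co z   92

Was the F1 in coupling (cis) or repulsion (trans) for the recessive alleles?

trans

The two most frequent classes are co+ z (283) and co z+ (323); these are the parental (non-recombinant) types.
So the F1 carried co+ z on one chromosome and co z+ on the other — the recessive alleles are on opposite chromosomes (trans / repulsion).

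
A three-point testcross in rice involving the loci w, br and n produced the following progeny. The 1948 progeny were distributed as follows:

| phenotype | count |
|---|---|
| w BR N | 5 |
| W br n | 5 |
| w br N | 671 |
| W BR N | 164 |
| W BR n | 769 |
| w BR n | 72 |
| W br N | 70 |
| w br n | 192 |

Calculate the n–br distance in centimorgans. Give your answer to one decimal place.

18.8 centimorgans

The two most frequent reciprocal classes, w br N and W BR n, are the parental types, so the F1 was w br N / W BR n.
The two rarest classes, w BR N and W br n, are the double crossovers. Comparing them with the parentals, only the br allele has switched, so br is the middle locus and the order is w – br – n.
Crossovers in the br–n interval produce the single-crossover classes w br n and W BR N (192 + 164 = 356) plus the double crossovers (10).
RF(br–n) = (356 + 10) / 1948 = 366/1948 = 0.1879 → 18.8 centimorgans.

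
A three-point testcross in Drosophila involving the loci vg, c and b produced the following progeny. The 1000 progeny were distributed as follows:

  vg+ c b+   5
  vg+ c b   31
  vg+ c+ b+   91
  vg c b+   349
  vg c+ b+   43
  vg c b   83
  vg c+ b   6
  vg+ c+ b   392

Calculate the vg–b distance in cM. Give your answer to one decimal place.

The two most frequent reciprocal classes, vg c b+ and vg+ c+ b, are the parental types, so the F1 was vg c b+ / vg+ c+ b.
The two rarest classes, vg+ c b+ and vg c+ b, are the double crossovers. Comparing them with the parentals, only the vg allele has switched, so vg is the middle locus and the order is c – vg – b.
Crossovers in the vg–b interval produce the single-crossover classes vg c b and vg+ c+ b+ (83 + 91 = 174) plus the double crossovers (11).
RF(vg–b) = (174 + 11) / 1000 = 185/1000 = 0.1850 → 18.5 cM.

18.5 cM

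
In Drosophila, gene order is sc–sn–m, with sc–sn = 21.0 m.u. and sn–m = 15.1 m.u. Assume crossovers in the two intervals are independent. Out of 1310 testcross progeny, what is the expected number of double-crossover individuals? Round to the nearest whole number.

Map distances give recombination frequencies of 0.210 and 0.151 for the two intervals.
With no interference, expected double-crossover frequency = 0.210 × 0.151 = 0.03171.
Expected number = 0.03171 × 1310 = 41.54 ≈ 42.

42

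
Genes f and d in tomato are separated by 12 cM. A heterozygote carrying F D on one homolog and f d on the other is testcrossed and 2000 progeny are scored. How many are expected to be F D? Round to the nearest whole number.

A map distance of 12 cM corresponds to a recombination frequency of 0.120.
The F1 is F D / f d, so F D is a parental gamete class with expected frequency (1 − r)/2 = 0.880/2 = 0.4400.
Expected number = 0.4400 × 2000 = 880.00 ≈ 880.

880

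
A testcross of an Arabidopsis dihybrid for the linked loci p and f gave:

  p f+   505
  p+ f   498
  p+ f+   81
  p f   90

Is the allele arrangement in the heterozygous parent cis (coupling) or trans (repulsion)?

The two most frequent classes are p+ f (498) and p f+ (505); these are the parental (non-recombinant) types.
So the F1 carried p+ f on one chromosome and p f+ on the other — the recessive alleles are on opposite chromosomes (trans / repulsion).

trans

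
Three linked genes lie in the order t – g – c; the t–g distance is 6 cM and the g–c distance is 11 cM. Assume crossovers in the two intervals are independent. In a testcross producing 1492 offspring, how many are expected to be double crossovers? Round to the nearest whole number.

10

Map distances give recombination frequencies of 0.060 and 0.110 for the two intervals.
With no interference, expected double-crossover frequency = 0.060 × 0.110 = 0.00660.
Expected number = 0.00660 × 1492 = 9.85 ≈ 10.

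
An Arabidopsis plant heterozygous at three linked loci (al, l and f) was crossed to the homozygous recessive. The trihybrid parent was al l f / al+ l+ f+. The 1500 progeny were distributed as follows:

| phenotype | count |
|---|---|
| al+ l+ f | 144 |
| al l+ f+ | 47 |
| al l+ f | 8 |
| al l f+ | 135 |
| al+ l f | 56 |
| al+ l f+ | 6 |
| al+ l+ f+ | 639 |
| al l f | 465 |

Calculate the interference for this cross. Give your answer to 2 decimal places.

0.39

The two rarest classes, al l+ f and al+ l f+, are the double crossovers. Comparing them with the parentals, only the l allele has switched, so l is the middle locus and the order is f – l – al.
f–l: (279 + 14)/1500 = 0.1953; l–al: (103 + 14)/1500 = 0.0780.
Expected DCO frequency = 0.1953 × 0.0780 ≈ 0.01523; observed = 14/1500 ≈ 0.00933.
Coefficient of coincidence = 0.00933/0.01523 ≈ 0.61; interference = 1 − 0.61 = 0.39.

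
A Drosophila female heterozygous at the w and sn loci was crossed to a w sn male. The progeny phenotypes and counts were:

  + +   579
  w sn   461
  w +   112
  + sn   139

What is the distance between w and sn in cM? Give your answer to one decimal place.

19.4 cM

The two most frequent classes, + + (579) and w sn (461), are the parental types, so the F1 was + + / w sn.
The recombinant classes are + sn and w +: 139 + 112 = 251.
Recombination frequency = 251/1291 = 0.1944 ≈ 19.4%, i.e. 19.4 cM.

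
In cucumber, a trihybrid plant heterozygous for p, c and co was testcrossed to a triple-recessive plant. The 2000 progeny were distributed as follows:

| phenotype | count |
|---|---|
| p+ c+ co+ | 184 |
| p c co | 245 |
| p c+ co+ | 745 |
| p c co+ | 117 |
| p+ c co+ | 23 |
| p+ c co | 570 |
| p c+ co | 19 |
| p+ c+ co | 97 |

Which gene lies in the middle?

co

The two most frequent reciprocal classes, p+ c co and p c+ co+, are the parental types, so the F1 was p+ c co / p c+ co+.
The two rarest classes, p+ c co+ and p c+ co, are the double crossovers. Comparing them with the parentals, only the co allele has switched, so co is the middle locus and the order is c – co – p.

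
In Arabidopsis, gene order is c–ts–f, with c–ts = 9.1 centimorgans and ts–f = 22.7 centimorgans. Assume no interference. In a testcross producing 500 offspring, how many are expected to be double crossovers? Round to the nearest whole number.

Map distances give recombination frequencies of 0.091 and 0.227 for the two intervals.
With no interference, expected double-crossover frequency = 0.091 × 0.227 = 0.02066.
Expected number = 0.02066 × 500 = 10.33 ≈ 10.

10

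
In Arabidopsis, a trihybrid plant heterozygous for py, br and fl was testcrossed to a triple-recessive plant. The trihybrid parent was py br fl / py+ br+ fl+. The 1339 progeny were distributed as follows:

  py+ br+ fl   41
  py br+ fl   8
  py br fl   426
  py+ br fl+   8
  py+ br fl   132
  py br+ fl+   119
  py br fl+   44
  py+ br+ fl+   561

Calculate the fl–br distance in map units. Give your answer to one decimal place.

The two rarest classes, py br+ fl and py+ br fl+, are the double crossovers. Comparing them with the parentals, only the br allele has switched, so br is the middle locus and the order is fl – br – py.
Crossovers in the fl–br interval produce the single-crossover classes py br fl+ and py+ br+ fl (44 + 41 = 85) plus the double crossovers (16).
RF(fl–br) = (85 + 16) / 1339 = 101/1339 = 0.0754 → 7.5 map units.

7.5 map units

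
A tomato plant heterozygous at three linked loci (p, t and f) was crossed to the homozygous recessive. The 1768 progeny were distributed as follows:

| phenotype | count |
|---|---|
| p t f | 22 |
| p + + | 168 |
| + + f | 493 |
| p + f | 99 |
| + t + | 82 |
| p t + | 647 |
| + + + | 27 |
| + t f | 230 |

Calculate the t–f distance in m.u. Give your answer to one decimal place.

The two most frequent reciprocal classes, + + f and p t +, are the parental types, so the F1 was + + f / p t +.
The two rarest classes, + + + and p t f, are the double crossovers. Comparing them with the parentals, only the f allele has switched, so f is the middle locus and the order is t – f – p.
Crossovers in the t–f interval produce the single-crossover classes + t f and p + + (230 + 168 = 398) plus the double crossovers (49).
RF(t–f) = (398 + 49) / 1768 = 447/1768 = 0.2528 → 25.3 m.u.

25.3 m.u.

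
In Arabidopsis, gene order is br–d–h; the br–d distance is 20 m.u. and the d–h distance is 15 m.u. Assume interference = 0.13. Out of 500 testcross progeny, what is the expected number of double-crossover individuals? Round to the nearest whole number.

13

Map distances give recombination frequencies of 0.200 and 0.150 for the two intervals.
With interference 0.13 (so coincidence = 0.87), expected double-crossover frequency = 0.200 × 0.150 × 0.87 = 0.02610.
Expected number = 0.02610 × 500 = 13.05 ≈ 13.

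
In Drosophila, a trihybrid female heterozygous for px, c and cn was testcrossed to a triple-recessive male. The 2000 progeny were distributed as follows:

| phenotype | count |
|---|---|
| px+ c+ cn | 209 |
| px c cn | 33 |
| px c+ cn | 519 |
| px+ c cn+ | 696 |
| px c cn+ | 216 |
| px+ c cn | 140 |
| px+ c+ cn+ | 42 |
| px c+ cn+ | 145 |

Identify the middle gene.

c

The two most frequent reciprocal classes, px c+ cn and px+ c cn+, are the parental types, so the F1 was px c+ cn / px+ c cn+.
The two rarest classes, px c cn and px+ c+ cn+, are the double crossovers. Comparing them with the parentals, only the c allele has switched, so c is the middle locus and the order is px – c – cn.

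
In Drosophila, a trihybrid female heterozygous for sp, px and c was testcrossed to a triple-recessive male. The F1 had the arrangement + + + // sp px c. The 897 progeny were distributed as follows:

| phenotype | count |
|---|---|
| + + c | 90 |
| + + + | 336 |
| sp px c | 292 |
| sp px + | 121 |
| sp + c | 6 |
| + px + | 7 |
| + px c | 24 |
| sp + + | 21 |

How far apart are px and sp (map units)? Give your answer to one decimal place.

6.5 map units

The two rarest classes, + px + and sp + c, are the double crossovers. Comparing them with the parentals, only the px allele has switched, so px is the middle locus and the order is sp – px – c.
Crossovers in the sp–px interval produce the single-crossover classes sp + + and + px c (21 + 24 = 45) plus the double crossovers (13).
RF(sp–px) = (45 + 13) / 897 = 58/897 = 0.0647 → 6.5 map units.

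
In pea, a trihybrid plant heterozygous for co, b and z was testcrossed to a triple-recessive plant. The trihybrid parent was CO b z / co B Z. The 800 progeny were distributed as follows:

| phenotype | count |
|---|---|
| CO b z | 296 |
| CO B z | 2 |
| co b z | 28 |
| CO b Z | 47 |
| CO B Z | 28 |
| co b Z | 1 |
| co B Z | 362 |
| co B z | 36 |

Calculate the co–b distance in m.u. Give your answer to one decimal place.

The two rarest classes, CO B z and co b Z, are the double crossovers. Comparing them with the parentals, only the b allele has switched, so b is the middle locus and the order is z – b – co.
Crossovers in the b–co interval produce the single-crossover classes co b z and CO B Z (28 + 28 = 56) plus the double crossovers (3).
RF(b–co) = (56 + 3) / 800 = 59/800 = 0.0737 → 7.4 m.u.

7.4 m.u.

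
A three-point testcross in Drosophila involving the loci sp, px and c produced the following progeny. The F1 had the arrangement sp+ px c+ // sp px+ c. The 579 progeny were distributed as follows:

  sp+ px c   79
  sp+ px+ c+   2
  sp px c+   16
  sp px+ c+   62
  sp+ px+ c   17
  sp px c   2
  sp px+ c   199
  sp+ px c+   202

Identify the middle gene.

The two rarest classes, sp+ px+ c+ and sp px c, are the double crossovers. Comparing them with the parentals, only the px allele has switched, so px is the middle locus and the order is sp – px – c.

px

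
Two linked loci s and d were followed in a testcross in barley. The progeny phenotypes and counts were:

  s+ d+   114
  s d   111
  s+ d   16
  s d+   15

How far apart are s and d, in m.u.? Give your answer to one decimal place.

The two most frequent classes, s+ d+ (114) and s d (111), are the parental types, so the F1 was s+ d+ / s d.
The recombinant classes are s+ d and s d+: 16 + 15 = 31.
Recombination frequency = 31/256 = 0.1211 ≈ 12.1%, i.e. 12.1 m.u.

12.1 m.u.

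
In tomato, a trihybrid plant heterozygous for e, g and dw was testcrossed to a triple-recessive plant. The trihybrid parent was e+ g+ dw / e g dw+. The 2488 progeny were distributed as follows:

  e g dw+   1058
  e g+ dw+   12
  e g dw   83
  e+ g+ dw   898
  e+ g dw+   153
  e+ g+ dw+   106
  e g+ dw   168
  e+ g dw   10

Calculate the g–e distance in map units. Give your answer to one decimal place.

The two rarest classes, e+ g dw and e g+ dw+, are the double crossovers. Comparing them with the parentals, only the g allele has switched, so g is the middle locus and the order is dw – g – e.
Crossovers in the g–e interval produce the single-crossover classes e g+ dw and e+ g dw+ (168 + 153 = 321) plus the double crossovers (22).
RF(g–e) = (321 + 22) / 2488 = 343/2488 = 0.1379 → 13.8 map units.

13.8 map units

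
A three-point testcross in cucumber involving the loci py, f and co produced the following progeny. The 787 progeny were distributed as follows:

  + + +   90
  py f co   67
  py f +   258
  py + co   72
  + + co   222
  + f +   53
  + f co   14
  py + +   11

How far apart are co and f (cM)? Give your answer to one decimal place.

The two most frequent reciprocal classes, py f + and + + co, are the parental types, so the F1 was py f + / + + co.
The two rarest classes, py + + and + f co, are the double crossovers. Comparing them with the parentals, only the f allele has switched, so f is the middle locus and the order is co – f – py.
Crossovers in the co–f interval produce the single-crossover classes py f co and + + + (67 + 90 = 157) plus the double crossovers (25).
RF(co–f) = (157 + 25) / 787 = 182/787 = 0.2313 → 23.1 cM.

23.1 cM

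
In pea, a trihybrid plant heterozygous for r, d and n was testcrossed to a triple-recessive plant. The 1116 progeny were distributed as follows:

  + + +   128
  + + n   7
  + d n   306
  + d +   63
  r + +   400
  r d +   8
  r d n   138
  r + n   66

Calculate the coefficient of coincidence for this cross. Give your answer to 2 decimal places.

The two most frequent reciprocal classes, + d n and r + +, are the parental types, so the F1 was + d n / r + +.
The two rarest classes, + + n and r d +, are the double crossovers. Comparing them with the parentals, only the d allele has switched, so d is the middle locus and the order is r – d – n.
r–d: (266 + 15)/1116 = 0.2518; d–n: (129 + 15)/1116 = 0.1290.
Expected DCO frequency = 0.2518 × 0.1290 ≈ 0.03248; observed = 15/1116 ≈ 0.01344.
Coefficient of coincidence = 0.01344/0.03248 ≈ 0.41.

0.41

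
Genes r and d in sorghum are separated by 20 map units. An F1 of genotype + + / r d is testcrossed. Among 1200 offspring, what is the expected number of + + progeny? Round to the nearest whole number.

A map distance of 20 map units corresponds to a recombination frequency of 0.200.
The F1 is + + / r d, so + + is a parental gamete class with expected frequency (1 − r)/2 = 0.800/2 = 0.4000.
Expected number = 0.4000 × 1200 = 480.00 ≈ 480.

480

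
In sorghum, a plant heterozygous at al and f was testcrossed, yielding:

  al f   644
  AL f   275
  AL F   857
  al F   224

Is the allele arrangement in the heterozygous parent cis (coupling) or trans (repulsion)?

The two most frequent classes are AL F (857) and al f (644); these are the parental (non-recombinant) types.
So the F1 carried AL F on one chromosome and al f on the other — the recessive alleles are on the same chromosome (cis / coupling).

cis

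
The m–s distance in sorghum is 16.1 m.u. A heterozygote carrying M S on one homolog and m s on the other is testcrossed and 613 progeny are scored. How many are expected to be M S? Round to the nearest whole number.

A map distance of 16.1 m.u. corresponds to a recombination frequency of 0.161.
The F1 is M S / m s, so M S is a parental gamete class with expected frequency (1 − r)/2 = 0.839/2 = 0.4195.
Expected number = 0.4195 × 613 = 257.15 ≈ 257.

257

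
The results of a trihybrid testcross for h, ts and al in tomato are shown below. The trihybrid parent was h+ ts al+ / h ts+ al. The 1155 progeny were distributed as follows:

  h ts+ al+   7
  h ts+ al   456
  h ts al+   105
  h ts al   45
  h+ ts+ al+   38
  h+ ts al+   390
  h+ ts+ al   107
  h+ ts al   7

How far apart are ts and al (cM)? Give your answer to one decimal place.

The two rarest classes, h+ ts al and h ts+ al+, are the double crossovers. Comparing them with the parentals, only the al allele has switched, so al is the middle locus and the order is ts – al – h.
Crossovers in the ts–al interval produce the single-crossover classes h+ ts+ al+ and h ts al (38 + 45 = 83) plus the double crossovers (14).
RF(ts–al) = (83 + 14) / 1155 = 97/1155 = 0.0840 → 8.4 cM.

8.4 cM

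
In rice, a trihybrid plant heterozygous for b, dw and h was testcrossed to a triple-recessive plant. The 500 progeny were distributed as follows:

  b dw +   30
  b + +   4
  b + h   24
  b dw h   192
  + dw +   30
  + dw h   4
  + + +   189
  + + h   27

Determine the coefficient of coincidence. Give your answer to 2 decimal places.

0.99

The two most frequent reciprocal classes, b dw h and + + +, are the parental types, so the F1 was b dw h / + + +.
The two rarest classes, + dw h and b + +, are the double crossovers. Comparing them with the parentals, only the b allele has switched, so b is the middle locus and the order is dw – b – h.
dw–b: (54 + 8)/500 = 0.1240; b–h: (57 + 8)/500 = 0.1300.
Expected DCO frequency = 0.1240 × 0.1300 ≈ 0.01612; observed = 8/500 ≈ 0.01600.
Coefficient of coincidence = 0.01600/0.01612 ≈ 0.99.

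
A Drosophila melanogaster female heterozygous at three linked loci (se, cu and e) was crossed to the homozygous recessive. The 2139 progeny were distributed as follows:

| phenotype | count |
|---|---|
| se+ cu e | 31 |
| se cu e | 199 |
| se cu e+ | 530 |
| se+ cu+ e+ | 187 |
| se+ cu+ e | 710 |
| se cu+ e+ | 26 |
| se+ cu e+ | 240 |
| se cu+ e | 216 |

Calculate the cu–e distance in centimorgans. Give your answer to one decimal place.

20.7 centimorgans

The two most frequent reciprocal classes, se+ cu+ e and se cu e+, are the parental types, so the F1 was se+ cu+ e / se cu e+.
The two rarest classes, se+ cu e and se cu+ e+, are the double crossovers. Comparing them with the parentals, only the cu allele has switched, so cu is the middle locus and the order is e – cu – se.
Crossovers in the e–cu interval produce the single-crossover classes se+ cu+ e+ and se cu e (187 + 199 = 386) plus the double crossovers (57).
RF(e–cu) = (386 + 57) / 2139 = 443/2139 = 0.2071 → 20.7 centimorgans.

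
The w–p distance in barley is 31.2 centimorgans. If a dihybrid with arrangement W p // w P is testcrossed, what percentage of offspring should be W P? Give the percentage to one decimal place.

A map distance of 31.2 centimorgans corresponds to a recombination frequency of 0.312.
The F1 is W p / w P, so W P is a recombinant gamete class with expected frequency r/2 = 0.312/2 = 0.1560.
That is 0.1560 = 15.6% of the progeny.

15.6%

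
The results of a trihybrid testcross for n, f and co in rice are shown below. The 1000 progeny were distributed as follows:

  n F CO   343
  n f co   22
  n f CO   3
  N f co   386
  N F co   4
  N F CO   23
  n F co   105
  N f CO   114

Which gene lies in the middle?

The two most frequent reciprocal classes, n F CO and N f co, are the parental types, so the F1 was n F CO / N f co.
The two rarest classes, n f CO and N F co, are the double crossovers. Comparing them with the parentals, only the f allele has switched, so f is the middle locus and the order is n – f – co.

f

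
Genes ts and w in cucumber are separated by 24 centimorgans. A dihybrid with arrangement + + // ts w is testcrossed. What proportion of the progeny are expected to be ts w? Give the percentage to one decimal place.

38.0%

A map distance of 24 centimorgans corresponds to a recombination frequency of 0.240.
The F1 is + + / ts w, so ts w is a parental gamete class with expected frequency (1 − r)/2 = 0.760/2 = 0.3800.
That is 0.3800 = 38.0% of the progeny.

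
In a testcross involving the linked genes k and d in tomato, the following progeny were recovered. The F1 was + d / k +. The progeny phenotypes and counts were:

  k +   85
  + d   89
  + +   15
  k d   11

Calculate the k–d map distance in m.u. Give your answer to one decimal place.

The recombinant classes are + + and k d: 15 + 11 = 26.
Recombination frequency = 26/200 = 0.1300 ≈ 13.0%, i.e. 13.0 m.u.

13.0 m.u.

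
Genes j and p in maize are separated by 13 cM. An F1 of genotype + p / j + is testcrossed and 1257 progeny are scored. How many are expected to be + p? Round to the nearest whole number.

547

A map distance of 13 cM corresponds to a recombination frequency of 0.130.
The F1 is + p / j +, so + p is a parental gamete class with expected frequency (1 − r)/2 = 0.870/2 = 0.4350.
Expected number = 0.4350 × 1257 = 546.79 ≈ 547.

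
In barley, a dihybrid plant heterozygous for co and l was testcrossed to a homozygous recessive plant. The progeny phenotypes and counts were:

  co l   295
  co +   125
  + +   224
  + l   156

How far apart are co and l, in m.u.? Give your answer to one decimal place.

The two most frequent classes, + + (224) and co l (295), are the parental types, so the F1 was + + / co l.
The recombinant classes are + l and co +: 156 + 125 = 281.
Recombination frequency = 281/800 = 0.3513 ≈ 35.1%, i.e. 35.1 m.u.

35.1 m.u.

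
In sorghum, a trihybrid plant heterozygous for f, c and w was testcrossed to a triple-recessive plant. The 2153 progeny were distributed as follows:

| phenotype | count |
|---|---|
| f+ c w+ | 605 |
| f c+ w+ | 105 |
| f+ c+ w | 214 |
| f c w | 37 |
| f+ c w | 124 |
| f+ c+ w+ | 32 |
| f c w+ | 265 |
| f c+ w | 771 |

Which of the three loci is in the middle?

The two most frequent reciprocal classes, f+ c w+ and f c+ w, are the parental types, so the F1 was f+ c w+ / f c+ w.
The two rarest classes, f+ c+ w+ and f c w, are the double crossovers. Comparing them with the parentals, only the c allele has switched, so c is the middle locus and the order is f – c – w.

c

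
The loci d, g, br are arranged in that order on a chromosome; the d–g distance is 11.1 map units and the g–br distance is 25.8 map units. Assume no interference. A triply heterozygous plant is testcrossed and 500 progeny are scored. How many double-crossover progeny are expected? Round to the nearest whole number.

14

Map distances give recombination frequencies of 0.111 and 0.258 for the two intervals.
With no interference, expected double-crossover frequency = 0.111 × 0.258 = 0.02864.
Expected number = 0.02864 × 500 = 14.32 ≈ 14.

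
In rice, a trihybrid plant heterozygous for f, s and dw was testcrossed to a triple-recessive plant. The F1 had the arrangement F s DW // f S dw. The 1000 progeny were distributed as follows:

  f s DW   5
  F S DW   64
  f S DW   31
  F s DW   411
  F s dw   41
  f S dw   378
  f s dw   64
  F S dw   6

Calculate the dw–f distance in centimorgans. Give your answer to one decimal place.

The two rarest classes, f s DW and F S dw, are the double crossovers. Comparing them with the parentals, only the f allele has switched, so f is the middle locus and the order is dw – f – s.
Crossovers in the dw–f interval produce the single-crossover classes F s dw and f S DW (41 + 31 = 72) plus the double crossovers (11).
RF(dw–f) = (72 + 11) / 1000 = 83/1000 = 0.0830 → 8.3 centimorgans.

8.3 centimorgans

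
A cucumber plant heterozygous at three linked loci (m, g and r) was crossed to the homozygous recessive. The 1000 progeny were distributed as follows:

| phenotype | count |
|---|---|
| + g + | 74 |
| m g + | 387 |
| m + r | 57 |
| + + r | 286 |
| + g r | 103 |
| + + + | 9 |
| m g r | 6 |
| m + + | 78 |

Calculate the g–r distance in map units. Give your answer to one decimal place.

The two most frequent reciprocal classes, + + r and m g +, are the parental types, so the F1 was + + r / m g +.
The two rarest classes, + + + and m g r, are the double crossovers. Comparing them with the parentals, only the r allele has switched, so r is the middle locus and the order is m – r – g.
Crossovers in the r–g interval produce the single-crossover classes + g r and m + + (103 + 78 = 181) plus the double crossovers (15).
RF(r–g) = (181 + 15) / 1000 = 196/1000 = 0.1960 → 19.6 map units.

19.6 map units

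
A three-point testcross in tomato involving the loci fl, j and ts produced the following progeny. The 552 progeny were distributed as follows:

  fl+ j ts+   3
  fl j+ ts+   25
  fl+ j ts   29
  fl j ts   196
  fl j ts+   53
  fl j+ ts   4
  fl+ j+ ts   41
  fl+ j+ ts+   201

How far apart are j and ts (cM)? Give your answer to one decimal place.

The two most frequent reciprocal classes, fl+ j+ ts+ and fl j ts, are the parental types, so the F1 was fl+ j+ ts+ / fl j ts.
The two rarest classes, fl+ j ts+ and fl j+ ts, are the double crossovers. Comparing them with the parentals, only the j allele has switched, so j is the middle locus and the order is ts – j – fl.
Crossovers in the ts–j interval produce the single-crossover classes fl+ j+ ts and fl j ts+ (41 + 53 = 94) plus the double crossovers (7).
RF(ts–j) = (94 + 7) / 552 = 101/552 = 0.1830 → 18.3 cM.

18.3 cM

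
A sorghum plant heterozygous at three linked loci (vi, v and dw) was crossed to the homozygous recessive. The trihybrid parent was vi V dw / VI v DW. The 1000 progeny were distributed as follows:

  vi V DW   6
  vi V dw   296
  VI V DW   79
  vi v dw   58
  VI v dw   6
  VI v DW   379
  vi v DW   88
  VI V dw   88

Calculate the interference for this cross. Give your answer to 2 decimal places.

0.57

The two rarest classes, vi V DW and VI v dw, are the double crossovers. Comparing them with the parentals, only the dw allele has switched, so dw is the middle locus and the order is v – dw – vi.
v–dw: (137 + 12)/1000 = 0.1490; dw–vi: (176 + 12)/1000 = 0.1880.
Expected DCO frequency = 0.1490 × 0.1880 ≈ 0.02801; observed = 12/1000 ≈ 0.01200.
Coefficient of coincidence = 0.01200/0.02801 ≈ 0.43; interference = 1 − 0.43 = 0.57.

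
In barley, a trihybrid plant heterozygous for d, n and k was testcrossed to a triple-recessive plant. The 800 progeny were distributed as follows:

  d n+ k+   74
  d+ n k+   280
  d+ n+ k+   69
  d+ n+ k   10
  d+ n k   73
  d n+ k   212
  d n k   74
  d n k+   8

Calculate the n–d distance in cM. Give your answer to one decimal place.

The two most frequent reciprocal classes, d+ n k+ and d n+ k, are the parental types, so the F1 was d+ n k+ / d n+ k.
The two rarest classes, d n k+ and d+ n+ k, are the double crossovers. Comparing them with the parentals, only the d allele has switched, so d is the middle locus and the order is k – d – n.
Crossovers in the d–n interval produce the single-crossover classes d+ n+ k+ and d n k (69 + 74 = 143) plus the double crossovers (18).
RF(d–n) = (143 + 18) / 800 = 161/800 = 0.2013 → 20.1 cM.

20.1 cM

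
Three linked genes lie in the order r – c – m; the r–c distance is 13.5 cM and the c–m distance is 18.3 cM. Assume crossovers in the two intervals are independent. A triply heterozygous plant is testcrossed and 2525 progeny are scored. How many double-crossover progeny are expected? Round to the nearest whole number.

Map distances give recombination frequencies of 0.135 and 0.183 for the two intervals.
With no interference, expected double-crossover frequency = 0.135 × 0.183 = 0.02471.
Expected number = 0.02471 × 2525 = 62.38 ≈ 62.

62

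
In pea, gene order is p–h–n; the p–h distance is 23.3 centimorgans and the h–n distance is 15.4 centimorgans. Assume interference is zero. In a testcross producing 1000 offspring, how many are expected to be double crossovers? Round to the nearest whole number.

36

Map distances give recombination frequencies of 0.233 and 0.154 for the two intervals.
With no interference, expected double-crossover frequency = 0.233 × 0.154 = 0.03588.
Expected number = 0.03588 × 1000 = 35.88 ≈ 36.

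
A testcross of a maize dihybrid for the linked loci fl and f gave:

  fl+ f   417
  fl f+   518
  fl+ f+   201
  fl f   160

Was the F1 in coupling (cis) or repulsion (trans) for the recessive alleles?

The two most frequent classes are fl+ f (417) and fl f+ (518); these are the parental (non-recombinant) types.
So the F1 carried fl+ f on one chromosome and fl f+ on the other — the recessive alleles are on opposite chromosomes (trans / repulsion).

trans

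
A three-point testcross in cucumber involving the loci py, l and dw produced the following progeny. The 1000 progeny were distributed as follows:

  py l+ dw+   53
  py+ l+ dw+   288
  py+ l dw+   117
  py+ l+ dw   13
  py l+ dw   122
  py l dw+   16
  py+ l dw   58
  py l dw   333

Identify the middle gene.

dw

The two most frequent reciprocal classes, py l dw and py+ l+ dw+, are the parental types, so the F1 was py l dw / py+ l+ dw+.
The two rarest classes, py l dw+ and py+ l+ dw, are the double crossovers. Comparing them with the parentals, only the dw allele has switched, so dw is the middle locus and the order is py – dw – l.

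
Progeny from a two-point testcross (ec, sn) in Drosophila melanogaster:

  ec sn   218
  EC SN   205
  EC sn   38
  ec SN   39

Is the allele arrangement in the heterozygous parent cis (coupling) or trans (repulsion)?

cis

The two most frequent classes are EC SN (205) and ec sn (218); these are the parental (non-recombinant) types.
So the F1 carried EC SN on one chromosome and ec sn on the other — the recessive alleles are on the same chromosome (cis / coupling).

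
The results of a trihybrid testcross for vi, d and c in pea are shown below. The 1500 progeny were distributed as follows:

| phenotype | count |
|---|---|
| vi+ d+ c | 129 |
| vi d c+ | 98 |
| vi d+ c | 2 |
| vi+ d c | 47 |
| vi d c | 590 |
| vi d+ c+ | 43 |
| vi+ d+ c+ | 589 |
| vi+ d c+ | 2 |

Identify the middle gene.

The two most frequent reciprocal classes, vi d c and vi+ d+ c+, are the parental types, so the F1 was vi d c / vi+ d+ c+.
The two rarest classes, vi d+ c and vi+ d c+, are the double crossovers. Comparing them with the parentals, only the d allele has switched, so d is the middle locus and the order is c – d – vi.

d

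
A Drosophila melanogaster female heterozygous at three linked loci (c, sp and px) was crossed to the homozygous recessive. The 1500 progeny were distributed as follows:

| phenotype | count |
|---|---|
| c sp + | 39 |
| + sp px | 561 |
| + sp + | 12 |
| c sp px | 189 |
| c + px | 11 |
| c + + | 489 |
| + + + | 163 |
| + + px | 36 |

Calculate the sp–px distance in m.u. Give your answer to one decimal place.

The two most frequent reciprocal classes, c + + and + sp px, are the parental types, so the F1 was c + + / + sp px.
The two rarest classes, c + px and + sp +, are the double crossovers. Comparing them with the parentals, only the px allele has switched, so px is the middle locus and the order is c – px – sp.
Crossovers in the px–sp interval produce the single-crossover classes c sp + and + + px (39 + 36 = 75) plus the double crossovers (23).
RF(px–sp) = (75 + 23) / 1500 = 98/1500 = 0.0653 → 6.5 m.u.

6.5 m.u.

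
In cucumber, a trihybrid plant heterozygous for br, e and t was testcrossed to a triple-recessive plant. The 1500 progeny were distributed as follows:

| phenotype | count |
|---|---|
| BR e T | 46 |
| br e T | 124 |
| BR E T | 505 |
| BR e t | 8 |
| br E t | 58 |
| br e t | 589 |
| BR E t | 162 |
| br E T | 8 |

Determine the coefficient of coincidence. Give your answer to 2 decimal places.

0.66

The two most frequent reciprocal classes, BR E T and br e t, are the parental types, so the F1 was BR E T / br e t.
The two rarest classes, br E T and BR e t, are the double crossovers. Comparing them with the parentals, only the br allele has switched, so br is the middle locus and the order is e – br – t.
e–br: (104 + 16)/1500 = 0.0800; br–t: (286 + 16)/1500 = 0.2013.
Expected DCO frequency = 0.0800 × 0.2013 ≈ 0.01610; observed = 16/1500 ≈ 0.01067.
Coefficient of coincidence = 0.01067/0.01610 ≈ 0.66.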